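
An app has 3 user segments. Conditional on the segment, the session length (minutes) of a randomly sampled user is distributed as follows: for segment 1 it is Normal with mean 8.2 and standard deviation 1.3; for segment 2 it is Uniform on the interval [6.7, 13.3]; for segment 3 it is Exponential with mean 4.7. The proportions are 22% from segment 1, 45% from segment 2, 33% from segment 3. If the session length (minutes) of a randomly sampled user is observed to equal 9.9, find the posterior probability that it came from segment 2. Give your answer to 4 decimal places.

0.6467

Likelihoods f(9.9 | ·): 1: 0.130506; 2: 0.151515; 3: 0.0258888.
Posterior ∝ prior × likelihood. Numerator for 2: 0.45·0.151515 = 0.0681818.
Normalizing constant: 0.22·0.130506 + 0.45·0.151515 + 0.33·0.0258888 = 0.105437.
P(2 | observation) = 0.0681818 / 0.105437 = 0.646662.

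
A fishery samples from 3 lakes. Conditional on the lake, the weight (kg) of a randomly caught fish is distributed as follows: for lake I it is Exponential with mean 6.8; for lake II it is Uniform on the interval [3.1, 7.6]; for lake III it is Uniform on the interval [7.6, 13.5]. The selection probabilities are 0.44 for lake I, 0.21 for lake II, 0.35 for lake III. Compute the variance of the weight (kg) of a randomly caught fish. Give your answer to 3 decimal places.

Per component, I: μ=6.8, E[X²]=92.48; II: μ=5.35, E[X²]=30.31; III: μ=10.55, E[X²]=114.203.
E[X] = 0.44·6.8 + 0.21·5.35 + 0.35·10.55 = 7.808.
E[X²] = 0.44·92.48 + 0.21·30.31 + 0.35·114.203 = 87.0275.
Var(X) = E[X²] − (E[X])² = 87.0275 − 60.9649 = 26.0626.

26.063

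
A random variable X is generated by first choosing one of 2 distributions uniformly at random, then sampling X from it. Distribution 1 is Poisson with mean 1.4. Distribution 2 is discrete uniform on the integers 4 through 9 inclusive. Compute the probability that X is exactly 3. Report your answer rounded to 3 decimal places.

Conditional on each component, P(X = 3): 1: 0.112777; 2: 0.
By total probability, P(X = 3) = 0.5·0.112777 + 0.5·0 = 0.0563885.

0.056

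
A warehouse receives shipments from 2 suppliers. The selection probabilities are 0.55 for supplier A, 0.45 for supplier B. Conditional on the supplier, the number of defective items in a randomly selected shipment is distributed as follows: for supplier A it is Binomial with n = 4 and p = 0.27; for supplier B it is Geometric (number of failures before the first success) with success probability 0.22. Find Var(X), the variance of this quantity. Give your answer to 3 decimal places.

9.190

Per component, A: μ=1.08, E[X²]=1.9548; B: μ=3.54545, E[X²]=28.686.
E[X] = 0.55·1.08 + 0.45·3.54545 = 2.18945.
E[X²] = 0.55·1.9548 + 0.45·28.686 = 13.9838.
Var(X) = E[X²] − (E[X])² = 13.9838 − 4.79371 = 9.19011.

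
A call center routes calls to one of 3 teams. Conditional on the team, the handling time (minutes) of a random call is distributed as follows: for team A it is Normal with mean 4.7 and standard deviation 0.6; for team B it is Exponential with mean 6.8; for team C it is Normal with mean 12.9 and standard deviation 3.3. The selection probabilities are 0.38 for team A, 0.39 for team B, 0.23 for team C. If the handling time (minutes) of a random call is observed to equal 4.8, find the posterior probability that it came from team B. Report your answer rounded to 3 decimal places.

0.102

Likelihoods f(4.8 | ·): A: 0.655733; B: 0.0725989; C: 0.00594469.
Posterior ∝ prior × likelihood. Numerator for B: 0.39·0.0725989 = 0.0283136.
Normalizing constant: 0.38·0.655733 + 0.39·0.0725989 + 0.23·0.00594469 = 0.278859.
P(B | observation) = 0.0283136 / 0.278859 = 0.101534.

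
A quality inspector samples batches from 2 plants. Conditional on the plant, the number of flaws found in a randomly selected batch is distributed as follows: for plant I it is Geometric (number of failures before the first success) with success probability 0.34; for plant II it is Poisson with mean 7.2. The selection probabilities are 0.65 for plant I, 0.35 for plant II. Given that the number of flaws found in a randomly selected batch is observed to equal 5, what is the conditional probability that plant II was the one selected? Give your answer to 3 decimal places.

0.604

Likelihoods P(X=5 | ·): I: 0.0425793; II: 0.120382.
Posterior ∝ prior × likelihood. Numerator for II: 0.35·0.120382 = 0.0421336.
Normalizing constant: 0.65·0.0425793 + 0.35·0.120382 = 0.0698102.
P(II | observation) = 0.0421336 / 0.0698102 = 0.603546.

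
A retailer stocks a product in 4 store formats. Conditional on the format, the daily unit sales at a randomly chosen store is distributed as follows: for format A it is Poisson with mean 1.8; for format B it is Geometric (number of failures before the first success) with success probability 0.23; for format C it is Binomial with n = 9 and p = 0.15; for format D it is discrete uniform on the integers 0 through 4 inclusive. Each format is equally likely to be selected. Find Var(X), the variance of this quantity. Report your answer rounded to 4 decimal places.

Per component, A: μ=1.8, E[X²]=5.04; B: μ=3.34783, E[X²]=25.7637; C: μ=1.35, E[X²]=2.97; D: μ=2, E[X²]=6.
E[X] = 0.25·1.8 + 0.25·3.34783 + 0.25·1.35 + 0.25·2 = 2.12446.
E[X²] = 0.25·5.04 + 0.25·25.7637 + 0.25·2.97 + 0.25·6 = 9.94343.
Var(X) = E[X²] − (E[X])² = 9.94343 − 4.51332 = 5.43011.

5.4301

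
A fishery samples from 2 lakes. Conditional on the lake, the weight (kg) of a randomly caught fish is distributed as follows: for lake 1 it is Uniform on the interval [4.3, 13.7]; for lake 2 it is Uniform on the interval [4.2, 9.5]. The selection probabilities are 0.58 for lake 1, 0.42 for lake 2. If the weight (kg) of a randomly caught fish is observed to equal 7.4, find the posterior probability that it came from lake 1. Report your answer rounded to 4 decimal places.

Likelihoods f(7.4 | ·): 1: 0.106383; 2: 0.188679.
Posterior ∝ prior × likelihood. Numerator for 1: 0.58·0.106383 = 0.0617021.
Normalizing constant: 0.58·0.106383 + 0.42·0.188679 = 0.140947.
P(1 | observation) = 0.0617021 / 0.140947 = 0.437767.

0.4378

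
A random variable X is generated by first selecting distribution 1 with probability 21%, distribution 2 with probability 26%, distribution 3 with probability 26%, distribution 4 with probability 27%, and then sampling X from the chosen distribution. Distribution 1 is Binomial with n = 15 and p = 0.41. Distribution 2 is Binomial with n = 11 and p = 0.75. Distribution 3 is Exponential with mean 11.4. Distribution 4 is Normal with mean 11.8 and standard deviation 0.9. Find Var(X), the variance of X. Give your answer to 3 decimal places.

40.429

Per component, 1: μ=6.15, E[X²]=41.451; 2: μ=8.25, E[X²]=70.125; 3: μ=11.4, E[X²]=259.92; 4: μ=11.8, E[X²]=140.05.
E[X] = 0.21·6.15 + 0.26·8.25 + 0.26·11.4 + 0.27·11.8 = 9.5865.
E[X²] = 0.21·41.451 + 0.26·70.125 + 0.26·259.92 + 0.27·140.05 = 132.33.
Var(X) = E[X²] − (E[X])² = 132.33 − 91.901 = 40.4289.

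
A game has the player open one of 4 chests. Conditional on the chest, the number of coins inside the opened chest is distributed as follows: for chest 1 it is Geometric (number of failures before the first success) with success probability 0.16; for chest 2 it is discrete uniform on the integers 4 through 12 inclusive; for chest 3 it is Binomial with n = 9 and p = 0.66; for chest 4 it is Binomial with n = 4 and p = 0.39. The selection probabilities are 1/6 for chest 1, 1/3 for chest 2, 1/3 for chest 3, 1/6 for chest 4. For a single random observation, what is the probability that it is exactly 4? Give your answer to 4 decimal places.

Conditional on each chest, P(X = 4): 1: 0.0796594; 2: 0.111111; 3: 0.108628; 4: 0.0231344.
By total probability, P(X = 4) = 0.166667·0.0796594 + 0.333333·0.111111 + 0.333333·0.108628 + 0.166667·0.0231344 = 0.0903786.

0.0904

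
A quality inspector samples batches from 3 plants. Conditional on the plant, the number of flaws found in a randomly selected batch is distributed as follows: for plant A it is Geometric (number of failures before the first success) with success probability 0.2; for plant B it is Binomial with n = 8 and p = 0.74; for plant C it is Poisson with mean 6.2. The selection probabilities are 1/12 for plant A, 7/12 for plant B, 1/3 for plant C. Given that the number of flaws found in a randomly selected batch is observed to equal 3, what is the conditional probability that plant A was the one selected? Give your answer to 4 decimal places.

Likelihoods P(X=3 | ·): A: 0.1024; B: 0.0269619; C: 0.0806117.
Posterior ∝ prior × likelihood. Numerator for A: 0.0833333·0.1024 = 0.00853333.
Normalizing constant: 0.0833333·0.1024 + 0.583333·0.0269619 + 0.333333·0.0806117 = 0.0511317.
P(A | observation) = 0.00853333 / 0.0511317 = 0.166889.

0.1669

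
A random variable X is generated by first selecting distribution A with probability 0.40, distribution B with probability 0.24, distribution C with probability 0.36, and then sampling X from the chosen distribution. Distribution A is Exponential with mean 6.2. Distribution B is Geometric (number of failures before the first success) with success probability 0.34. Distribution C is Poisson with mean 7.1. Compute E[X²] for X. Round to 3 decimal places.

53.730

For each component E[X²] = Var + (mean)², giving A: 76.88; B: 9.47751; C: 57.51.
Overall E[X²] = 0.4·76.88 + 0.24·9.47751 + 0.36·57.51 = 53.7302.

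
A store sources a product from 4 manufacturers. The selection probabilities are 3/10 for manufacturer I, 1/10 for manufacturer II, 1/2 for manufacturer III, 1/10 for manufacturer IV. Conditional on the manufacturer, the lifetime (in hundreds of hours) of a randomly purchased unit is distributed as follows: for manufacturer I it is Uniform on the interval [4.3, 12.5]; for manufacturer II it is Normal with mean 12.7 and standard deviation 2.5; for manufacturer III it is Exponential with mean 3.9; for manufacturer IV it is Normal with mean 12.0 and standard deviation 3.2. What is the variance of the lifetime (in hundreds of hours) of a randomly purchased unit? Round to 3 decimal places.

22.073

Per component, I: μ=8.4, E[X²]=76.1633; II: μ=12.7, E[X²]=167.54; III: μ=3.9, E[X²]=30.42; IV: μ=12, E[X²]=154.24.
E[X] = 0.3·8.4 + 0.1·12.7 + 0.5·3.9 + 0.1·12 = 6.94.
E[X²] = 0.3·76.1633 + 0.1·167.54 + 0.5·30.42 + 0.1·154.24 = 70.237.
Var(X) = E[X²] − (E[X])² = 70.237 − 48.1636 = 22.0734.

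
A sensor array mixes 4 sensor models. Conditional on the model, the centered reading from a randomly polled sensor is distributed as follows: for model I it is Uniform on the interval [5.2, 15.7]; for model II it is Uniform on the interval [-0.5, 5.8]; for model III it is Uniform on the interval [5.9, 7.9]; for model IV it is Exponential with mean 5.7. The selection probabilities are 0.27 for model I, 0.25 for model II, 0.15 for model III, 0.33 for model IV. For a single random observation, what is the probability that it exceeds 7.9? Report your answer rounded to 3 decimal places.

Conditional on each model, P(X > 7.9): I: 0.742857; II: 0; III: 0; IV: 0.250082.
By total probability, P(X > 7.9) = 0.27·0.742857 + 0.25·0 + 0.15·0 + 0.33·0.250082 = 0.283099.

0.283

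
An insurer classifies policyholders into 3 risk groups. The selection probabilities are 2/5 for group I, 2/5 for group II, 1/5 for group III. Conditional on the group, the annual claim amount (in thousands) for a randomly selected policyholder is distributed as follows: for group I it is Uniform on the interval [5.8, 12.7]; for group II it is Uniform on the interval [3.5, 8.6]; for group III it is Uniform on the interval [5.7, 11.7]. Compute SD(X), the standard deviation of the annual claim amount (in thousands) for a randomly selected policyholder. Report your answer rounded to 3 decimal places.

2.297

Per component, I: μ=9.25, E[X²]=89.53; II: μ=6.05, E[X²]=38.77; III: μ=8.7, E[X²]=78.69.
E[X] = 0.4·9.25 + 0.4·6.05 + 0.2·8.7 = 7.86.
E[X²] = 0.4·89.53 + 0.4·38.77 + 0.2·78.69 = 67.058.
Var(X) = E[X²] − (E[X])² = 67.058 − 61.7796 = 5.2784.
SD(X) = √5.2784 = 2.29748.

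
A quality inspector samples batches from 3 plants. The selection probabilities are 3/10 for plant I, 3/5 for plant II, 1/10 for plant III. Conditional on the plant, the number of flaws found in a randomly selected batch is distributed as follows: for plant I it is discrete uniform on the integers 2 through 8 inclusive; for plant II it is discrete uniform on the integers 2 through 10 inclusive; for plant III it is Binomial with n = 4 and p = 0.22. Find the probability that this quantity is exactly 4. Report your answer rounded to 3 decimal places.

Conditional on each plant, P(X = 4): I: 0.142857; II: 0.111111; III: 0.00234256.
By total probability, P(X = 4) = 0.3·0.142857 + 0.6·0.111111 + 0.1·0.00234256 = 0.109758.

0.110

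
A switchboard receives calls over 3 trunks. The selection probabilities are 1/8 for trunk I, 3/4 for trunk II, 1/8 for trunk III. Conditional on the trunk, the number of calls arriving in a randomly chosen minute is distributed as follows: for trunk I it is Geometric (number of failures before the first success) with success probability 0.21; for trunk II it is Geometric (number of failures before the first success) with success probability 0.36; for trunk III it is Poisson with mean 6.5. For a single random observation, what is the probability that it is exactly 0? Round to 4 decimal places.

0.2964

Conditional on each trunk, P(X = 0): I: 0.21; II: 0.36; III: 0.00150344.
By total probability, P(X = 0) = 0.125·0.21 + 0.75·0.36 + 0.125·0.00150344 = 0.296438.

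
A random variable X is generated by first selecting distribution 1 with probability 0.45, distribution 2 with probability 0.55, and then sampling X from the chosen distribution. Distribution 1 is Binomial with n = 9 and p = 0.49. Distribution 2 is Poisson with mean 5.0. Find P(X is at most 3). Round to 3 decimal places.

0.269

Conditional on each component, P(X ≤ 3): 1: 0.273982; 2: 0.265026.
By total probability, P(X ≤ 3) = 0.45·0.273982 + 0.55·0.265026 = 0.269056.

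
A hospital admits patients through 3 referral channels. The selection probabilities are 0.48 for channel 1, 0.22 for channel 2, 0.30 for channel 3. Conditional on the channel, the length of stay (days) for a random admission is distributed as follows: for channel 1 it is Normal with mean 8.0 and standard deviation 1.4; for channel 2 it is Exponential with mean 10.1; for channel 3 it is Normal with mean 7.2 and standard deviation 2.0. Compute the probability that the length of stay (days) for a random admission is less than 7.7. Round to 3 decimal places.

Conditional on each channel, P(X < 7.7): 1: 0.415162; 2: 0.533444; 3: 0.598706.
By total probability, P(X < 7.7) = 0.48·0.415162 + 0.22·0.533444 + 0.3·0.598706 = 0.496247.

0.496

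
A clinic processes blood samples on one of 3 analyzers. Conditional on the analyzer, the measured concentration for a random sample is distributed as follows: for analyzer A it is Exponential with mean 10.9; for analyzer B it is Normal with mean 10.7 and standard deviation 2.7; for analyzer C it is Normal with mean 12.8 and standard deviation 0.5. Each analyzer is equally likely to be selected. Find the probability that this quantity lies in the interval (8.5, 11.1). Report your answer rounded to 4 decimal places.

Conditional on each analyzer, P(8.5 < X < 11.1): A: 0.0972992; B: 0.351298; C: 0.000336929.
By total probability, P(8.5 < X < 11.1) = 0.333333·0.0972992 + 0.333333·0.351298 + 0.333333·0.000336929 = 0.149645.

0.1496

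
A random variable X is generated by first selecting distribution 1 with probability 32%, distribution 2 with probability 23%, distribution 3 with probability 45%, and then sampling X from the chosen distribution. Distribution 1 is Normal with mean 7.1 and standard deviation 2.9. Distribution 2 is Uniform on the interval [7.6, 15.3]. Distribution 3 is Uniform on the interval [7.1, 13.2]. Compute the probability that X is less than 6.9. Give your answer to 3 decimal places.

Conditional on each component, P(X < 6.9): 1: 0.472509; 2: 0; 3: 0.
By total probability, P(X < 6.9) = 0.32·0.472509 + 0.23·0 + 0.45·0 = 0.151203.

0.151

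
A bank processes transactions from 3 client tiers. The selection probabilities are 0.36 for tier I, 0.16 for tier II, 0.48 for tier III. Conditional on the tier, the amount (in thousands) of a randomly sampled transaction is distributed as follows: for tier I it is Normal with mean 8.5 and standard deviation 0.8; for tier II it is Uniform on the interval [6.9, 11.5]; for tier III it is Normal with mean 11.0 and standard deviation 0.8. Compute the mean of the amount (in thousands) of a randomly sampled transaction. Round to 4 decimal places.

9.8120

Component means — I: 8.5; II: 9.2; III: 11.
E[X] = 0.36·8.5 + 0.16·9.2 + 0.48·11 = 9.812.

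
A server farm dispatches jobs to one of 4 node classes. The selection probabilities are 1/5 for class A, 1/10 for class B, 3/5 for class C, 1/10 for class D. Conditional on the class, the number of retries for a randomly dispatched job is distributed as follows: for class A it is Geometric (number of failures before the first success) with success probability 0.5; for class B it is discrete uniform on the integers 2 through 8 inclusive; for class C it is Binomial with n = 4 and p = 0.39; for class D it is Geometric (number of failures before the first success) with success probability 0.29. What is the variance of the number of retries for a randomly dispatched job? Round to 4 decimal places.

3.4372

Per component, A: μ=1, E[X²]=3; B: μ=5, E[X²]=29; C: μ=1.56, E[X²]=3.3852; D: μ=2.44828, E[X²]=14.4364.
E[X] = 0.2·1 + 0.1·5 + 0.6·1.56 + 0.1·2.44828 = 1.88083.
E[X²] = 0.2·3 + 0.1·29 + 0.6·3.3852 + 0.1·14.4364 = 6.97476.
Var(X) = E[X²] − (E[X])² = 6.97476 − 3.53751 = 3.43725.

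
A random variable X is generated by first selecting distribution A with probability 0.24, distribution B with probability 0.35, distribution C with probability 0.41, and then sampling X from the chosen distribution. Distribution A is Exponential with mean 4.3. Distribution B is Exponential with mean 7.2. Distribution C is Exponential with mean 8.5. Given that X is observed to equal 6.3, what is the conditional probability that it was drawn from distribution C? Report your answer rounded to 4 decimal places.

Likelihoods f(6.3 | ·): A: 0.0537328; B: 0.0578975; C: 0.0560651.
Posterior ∝ prior × likelihood. Numerator for C: 0.41·0.0560651 = 0.0229867.
Normalizing constant: 0.24·0.0537328 + 0.35·0.0578975 + 0.41·0.0560651 = 0.0561467.
P(C | observation) = 0.0229867 / 0.0561467 = 0.409404.

0.4094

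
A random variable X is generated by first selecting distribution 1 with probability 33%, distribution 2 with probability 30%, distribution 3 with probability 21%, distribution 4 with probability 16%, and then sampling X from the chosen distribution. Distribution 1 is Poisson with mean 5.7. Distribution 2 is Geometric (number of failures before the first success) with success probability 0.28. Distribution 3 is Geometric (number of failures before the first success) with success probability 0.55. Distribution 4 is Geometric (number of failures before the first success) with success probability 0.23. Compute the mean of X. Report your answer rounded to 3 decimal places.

Component means — 1: 5.7; 2: 2.57143; 3: 0.818182; 4: 3.34783.
E[X] = 0.33·5.7 + 0.3·2.57143 + 0.21·0.818182 + 0.16·3.34783 = 3.3599.

3.360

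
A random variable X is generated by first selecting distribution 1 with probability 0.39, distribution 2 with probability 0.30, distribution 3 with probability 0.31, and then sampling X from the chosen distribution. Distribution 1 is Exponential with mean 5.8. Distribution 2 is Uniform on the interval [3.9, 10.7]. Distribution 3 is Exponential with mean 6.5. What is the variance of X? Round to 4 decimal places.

27.7551

Per component, 1: μ=5.8, E[X²]=67.28; 2: μ=7.3, E[X²]=57.1433; 3: μ=6.5, E[X²]=84.5.
E[X] = 0.39·5.8 + 0.3·7.3 + 0.31·6.5 = 6.467.
E[X²] = 0.39·67.28 + 0.3·57.1433 + 0.31·84.5 = 69.5772.
Var(X) = E[X²] − (E[X])² = 69.5772 − 41.8221 = 27.7551.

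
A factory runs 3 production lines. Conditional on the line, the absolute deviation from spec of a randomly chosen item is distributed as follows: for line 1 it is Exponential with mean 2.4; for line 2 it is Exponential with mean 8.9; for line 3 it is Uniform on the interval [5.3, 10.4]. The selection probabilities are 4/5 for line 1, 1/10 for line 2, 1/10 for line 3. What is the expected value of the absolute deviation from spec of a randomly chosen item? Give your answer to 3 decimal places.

Component means — 1: 2.4; 2: 8.9; 3: 7.85.
E[X] = 0.8·2.4 + 0.1·8.9 + 0.1·7.85 = 3.595.

3.595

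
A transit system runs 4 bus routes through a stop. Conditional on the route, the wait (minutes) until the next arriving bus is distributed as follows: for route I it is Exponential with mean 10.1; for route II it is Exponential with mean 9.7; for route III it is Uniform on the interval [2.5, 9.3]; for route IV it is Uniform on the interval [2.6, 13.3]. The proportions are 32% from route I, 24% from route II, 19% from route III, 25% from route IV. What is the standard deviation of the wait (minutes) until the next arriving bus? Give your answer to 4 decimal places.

7.7999

Per component, I: μ=10.1, E[X²]=204.02; II: μ=9.7, E[X²]=188.18; III: μ=5.9, E[X²]=38.6633; IV: μ=7.95, E[X²]=72.7433.
E[X] = 0.32·10.1 + 0.24·9.7 + 0.19·5.9 + 0.25·7.95 = 8.6685.
E[X²] = 0.32·204.02 + 0.24·188.18 + 0.19·38.6633 + 0.25·72.7433 = 135.981.
Var(X) = E[X²] − (E[X])² = 135.981 − 75.1429 = 60.8386.
SD(X) = √60.8386 = 7.79991.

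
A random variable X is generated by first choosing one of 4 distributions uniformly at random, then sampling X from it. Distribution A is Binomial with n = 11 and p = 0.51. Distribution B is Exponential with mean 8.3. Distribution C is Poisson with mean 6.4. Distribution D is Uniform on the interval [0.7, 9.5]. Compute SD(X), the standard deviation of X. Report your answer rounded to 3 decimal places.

4.754

Per component, A: μ=5.61, E[X²]=34.221; B: μ=8.3, E[X²]=137.78; C: μ=6.4, E[X²]=47.36; D: μ=5.1, E[X²]=32.4633.
E[X] = 0.25·5.61 + 0.25·8.3 + 0.25·6.4 + 0.25·5.1 = 6.3525.
E[X²] = 0.25·34.221 + 0.25·137.78 + 0.25·47.36 + 0.25·32.4633 = 62.9561.
Var(X) = E[X²] − (E[X])² = 62.9561 − 40.3543 = 22.6018.
SD(X) = √22.6018 = 4.75414.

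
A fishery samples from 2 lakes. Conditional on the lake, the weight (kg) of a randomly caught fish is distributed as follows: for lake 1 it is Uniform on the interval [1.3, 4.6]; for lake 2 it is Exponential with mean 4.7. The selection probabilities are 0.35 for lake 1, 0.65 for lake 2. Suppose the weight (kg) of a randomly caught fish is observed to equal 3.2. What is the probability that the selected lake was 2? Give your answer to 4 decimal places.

0.3976

Likelihoods f(3.2 | ·): 1: 0.30303; 2: 0.107699.
Posterior ∝ prior × likelihood. Numerator for 2: 0.65·0.107699 = 0.0700044.
Normalizing constant: 0.35·0.30303 + 0.65·0.107699 = 0.176065.
P(2 | observation) = 0.0700044 / 0.176065 = 0.397606.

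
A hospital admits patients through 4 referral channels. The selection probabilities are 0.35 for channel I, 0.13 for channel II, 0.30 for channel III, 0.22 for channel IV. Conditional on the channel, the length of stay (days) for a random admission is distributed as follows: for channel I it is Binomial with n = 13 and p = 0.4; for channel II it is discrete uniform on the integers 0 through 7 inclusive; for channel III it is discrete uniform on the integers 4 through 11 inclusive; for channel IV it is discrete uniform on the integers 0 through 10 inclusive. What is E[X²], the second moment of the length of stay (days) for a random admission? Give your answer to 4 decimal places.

38.9810

For each component E[X²] = Var + (mean)², giving I: 30.16; II: 17.5; III: 61.5; IV: 35.
Overall E[X²] = 0.35·30.16 + 0.13·17.5 + 0.3·61.5 + 0.22·35 = 38.981.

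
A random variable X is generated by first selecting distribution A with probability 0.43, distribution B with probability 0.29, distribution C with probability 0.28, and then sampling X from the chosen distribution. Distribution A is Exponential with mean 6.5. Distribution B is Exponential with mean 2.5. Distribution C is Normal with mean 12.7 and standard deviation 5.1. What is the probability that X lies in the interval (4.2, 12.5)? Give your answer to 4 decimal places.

0.3368

Conditional on each component, P(4.2 < X < 12.5): A: 0.377901; B: 0.179636; C: 0.436569.
By total probability, P(4.2 < X < 12.5) = 0.43·0.377901 + 0.29·0.179636 + 0.28·0.436569 = 0.336831.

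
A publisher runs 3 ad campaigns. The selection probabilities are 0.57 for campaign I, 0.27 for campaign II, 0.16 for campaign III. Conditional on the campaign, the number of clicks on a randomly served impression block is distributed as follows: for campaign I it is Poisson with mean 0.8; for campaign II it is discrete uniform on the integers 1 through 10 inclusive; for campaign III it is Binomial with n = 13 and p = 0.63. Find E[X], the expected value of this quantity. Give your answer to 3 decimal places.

Component means — I: 0.8; II: 5.5; III: 8.19.
E[X] = 0.57·0.8 + 0.27·5.5 + 0.16·8.19 = 3.2514.

3.251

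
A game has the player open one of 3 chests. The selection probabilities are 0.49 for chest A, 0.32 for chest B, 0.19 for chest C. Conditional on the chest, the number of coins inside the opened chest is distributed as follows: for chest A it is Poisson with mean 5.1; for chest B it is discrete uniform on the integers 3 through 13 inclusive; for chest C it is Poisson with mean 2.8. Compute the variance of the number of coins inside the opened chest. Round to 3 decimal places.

Per component, A: μ=5.1, E[X²]=31.11; B: μ=8, E[X²]=74; C: μ=2.8, E[X²]=10.64.
E[X] = 0.49·5.1 + 0.32·8 + 0.19·2.8 = 5.591.
E[X²] = 0.49·31.11 + 0.32·74 + 0.19·10.64 = 40.9455.
Var(X) = E[X²] − (E[X])² = 40.9455 − 31.2593 = 9.68622.

9.686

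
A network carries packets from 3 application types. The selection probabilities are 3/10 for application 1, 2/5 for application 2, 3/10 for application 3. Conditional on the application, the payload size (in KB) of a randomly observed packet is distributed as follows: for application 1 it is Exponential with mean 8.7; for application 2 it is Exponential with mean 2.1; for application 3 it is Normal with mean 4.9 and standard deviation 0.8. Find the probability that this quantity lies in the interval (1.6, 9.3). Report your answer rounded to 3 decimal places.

0.629

Conditional on each application, P(1.6 < X < 9.3): 1: 0.488649; 2: 0.454845; 3: 0.999981.
By total probability, P(1.6 < X < 9.3) = 0.3·0.488649 + 0.4·0.454845 + 0.3·0.999981 = 0.628527.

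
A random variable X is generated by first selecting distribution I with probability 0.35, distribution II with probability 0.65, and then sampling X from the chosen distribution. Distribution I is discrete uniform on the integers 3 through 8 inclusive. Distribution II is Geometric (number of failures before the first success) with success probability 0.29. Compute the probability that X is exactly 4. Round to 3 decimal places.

0.106

Conditional on each component, P(X = 4): I: 0.166667; II: 0.0736939.
By total probability, P(X = 4) = 0.35·0.166667 + 0.65·0.0736939 = 0.106234.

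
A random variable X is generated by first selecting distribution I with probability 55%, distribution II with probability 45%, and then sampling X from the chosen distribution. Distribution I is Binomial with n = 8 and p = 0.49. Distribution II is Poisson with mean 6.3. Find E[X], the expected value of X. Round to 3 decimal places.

Component means — I: 3.92; II: 6.3.
E[X] = 0.55·3.92 + 0.45·6.3 = 4.991.

4.991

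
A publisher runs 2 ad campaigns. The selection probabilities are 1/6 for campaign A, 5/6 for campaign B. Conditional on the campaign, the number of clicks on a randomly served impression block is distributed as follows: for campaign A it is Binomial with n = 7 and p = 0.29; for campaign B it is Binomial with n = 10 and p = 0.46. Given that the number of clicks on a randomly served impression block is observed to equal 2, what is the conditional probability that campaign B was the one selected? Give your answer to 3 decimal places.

Likelihoods P(X=2 | ·): A: 0.318645; B: 0.0688459.
Posterior ∝ prior × likelihood. Numerator for B: 0.833333·0.0688459 = 0.0573716.
Normalizing constant: 0.166667·0.318645 + 0.833333·0.0688459 = 0.110479.
P(B | observation) = 0.0573716 / 0.110479 = 0.519298.

0.519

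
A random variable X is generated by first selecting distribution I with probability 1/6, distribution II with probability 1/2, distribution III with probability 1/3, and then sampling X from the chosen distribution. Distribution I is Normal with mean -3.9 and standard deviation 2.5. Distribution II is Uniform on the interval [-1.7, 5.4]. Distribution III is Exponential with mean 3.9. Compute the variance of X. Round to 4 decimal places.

15.0477

Per component, I: μ=-3.9, E[X²]=21.46; II: μ=1.85, E[X²]=7.62333; III: μ=3.9, E[X²]=30.42.
E[X] = 0.166667·-3.9 + 0.5·1.85 + 0.333333·3.9 = 1.575.
E[X²] = 0.166667·21.46 + 0.5·7.62333 + 0.333333·30.42 = 17.5283.
Var(X) = E[X²] − (E[X])² = 17.5283 − 2.48062 = 15.0477.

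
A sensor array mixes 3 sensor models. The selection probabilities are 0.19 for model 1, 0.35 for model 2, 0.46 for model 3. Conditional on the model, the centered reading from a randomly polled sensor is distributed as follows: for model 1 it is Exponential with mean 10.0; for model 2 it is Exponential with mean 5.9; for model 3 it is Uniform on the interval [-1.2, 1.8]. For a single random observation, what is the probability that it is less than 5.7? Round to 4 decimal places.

Conditional on each model, P(X < 5.7): 1: 0.434475; 2: 0.619436; 3: 1.
By total probability, P(X < 5.7) = 0.19·0.434475 + 0.35·0.619436 + 0.46·1 = 0.759353.

0.7594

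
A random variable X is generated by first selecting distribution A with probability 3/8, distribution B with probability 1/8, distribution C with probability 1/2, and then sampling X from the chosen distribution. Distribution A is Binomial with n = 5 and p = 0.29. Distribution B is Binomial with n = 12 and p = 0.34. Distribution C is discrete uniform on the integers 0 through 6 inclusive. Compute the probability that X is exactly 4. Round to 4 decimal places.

Conditional on each component, P(X = 4): A: 0.0251085; B: 0.238162; C: 0.142857.
By total probability, P(X = 4) = 0.375·0.0251085 + 0.125·0.238162 + 0.5·0.142857 = 0.110614.

0.1106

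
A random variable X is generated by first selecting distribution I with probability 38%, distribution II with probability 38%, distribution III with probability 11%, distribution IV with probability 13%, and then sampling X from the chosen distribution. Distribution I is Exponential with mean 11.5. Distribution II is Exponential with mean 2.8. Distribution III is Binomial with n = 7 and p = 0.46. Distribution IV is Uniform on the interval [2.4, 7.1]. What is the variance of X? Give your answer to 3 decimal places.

69.940

Per component, I: μ=11.5, E[X²]=264.5; II: μ=2.8, E[X²]=15.68; III: μ=3.22, E[X²]=12.1072; IV: μ=4.75, E[X²]=24.4033.
E[X] = 0.38·11.5 + 0.38·2.8 + 0.11·3.22 + 0.13·4.75 = 6.4057.
E[X²] = 0.38·264.5 + 0.38·15.68 + 0.11·12.1072 + 0.13·24.4033 = 110.973.
Var(X) = E[X²] − (E[X])² = 110.973 − 41.033 = 69.9396.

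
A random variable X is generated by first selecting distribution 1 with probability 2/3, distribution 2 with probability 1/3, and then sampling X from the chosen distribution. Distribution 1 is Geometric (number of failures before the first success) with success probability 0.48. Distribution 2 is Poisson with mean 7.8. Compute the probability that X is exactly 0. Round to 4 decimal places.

Conditional on each component, P(X = 0): 1: 0.48; 2: 0.000409735.
By total probability, P(X = 0) = 0.666667·0.48 + 0.333333·0.000409735 = 0.320137.

0.3201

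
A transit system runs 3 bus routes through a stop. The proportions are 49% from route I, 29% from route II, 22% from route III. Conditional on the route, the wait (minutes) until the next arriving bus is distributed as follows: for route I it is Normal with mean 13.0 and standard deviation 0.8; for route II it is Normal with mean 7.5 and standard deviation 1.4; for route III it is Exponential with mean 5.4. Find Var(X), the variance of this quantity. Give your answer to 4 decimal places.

18.1036

Per component, I: μ=13, E[X²]=169.64; II: μ=7.5, E[X²]=58.21; III: μ=5.4, E[X²]=58.32.
E[X] = 0.49·13 + 0.29·7.5 + 0.22·5.4 = 9.733.
E[X²] = 0.49·169.64 + 0.29·58.21 + 0.22·58.32 = 112.835.
Var(X) = E[X²] − (E[X])² = 112.835 − 94.7313 = 18.1036.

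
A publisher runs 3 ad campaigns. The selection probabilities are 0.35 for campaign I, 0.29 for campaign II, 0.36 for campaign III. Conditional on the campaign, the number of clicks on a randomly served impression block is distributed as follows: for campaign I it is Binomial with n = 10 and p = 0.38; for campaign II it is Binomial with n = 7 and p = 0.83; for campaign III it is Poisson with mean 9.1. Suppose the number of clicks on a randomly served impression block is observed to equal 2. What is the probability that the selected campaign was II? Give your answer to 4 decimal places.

0.0115

Likelihoods P(X=2 | ·): I: 0.141877; II: 0.00205409; III: 0.00462352.
Posterior ∝ prior × likelihood. Numerator for II: 0.29·0.00205409 = 0.000595687.
Normalizing constant: 0.35·0.141877 + 0.29·0.00205409 + 0.36·0.00462352 = 0.0519172.
P(II | observation) = 0.000595687 / 0.0519172 = 0.0114738.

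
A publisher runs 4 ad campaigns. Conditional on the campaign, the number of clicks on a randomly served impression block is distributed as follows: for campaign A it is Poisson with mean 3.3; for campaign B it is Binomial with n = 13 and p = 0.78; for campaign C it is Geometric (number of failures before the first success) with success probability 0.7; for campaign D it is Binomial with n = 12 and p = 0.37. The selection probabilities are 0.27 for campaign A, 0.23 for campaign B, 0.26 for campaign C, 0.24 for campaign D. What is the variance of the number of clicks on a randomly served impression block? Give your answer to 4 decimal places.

Per component, A: μ=3.3, E[X²]=14.19; B: μ=10.14, E[X²]=105.05; C: μ=0.428571, E[X²]=0.795918; D: μ=4.44, E[X²]=22.5108.
E[X] = 0.27·3.3 + 0.23·10.14 + 0.26·0.428571 + 0.24·4.44 = 4.40023.
E[X²] = 0.27·14.19 + 0.23·105.05 + 0.26·0.795918 + 0.24·22.5108 = 33.6024.
Var(X) = E[X²] − (E[X])² = 33.6024 − 19.362 = 14.2404.

14.2404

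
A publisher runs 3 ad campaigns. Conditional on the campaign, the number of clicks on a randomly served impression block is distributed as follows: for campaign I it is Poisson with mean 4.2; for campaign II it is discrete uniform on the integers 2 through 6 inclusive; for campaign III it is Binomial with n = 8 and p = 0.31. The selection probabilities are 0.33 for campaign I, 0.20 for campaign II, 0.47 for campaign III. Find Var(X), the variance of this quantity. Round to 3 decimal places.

3.269

Per component, I: μ=4.2, E[X²]=21.84; II: μ=4, E[X²]=18; III: μ=2.48, E[X²]=7.8616.
E[X] = 0.33·4.2 + 0.2·4 + 0.47·2.48 = 3.3516.
E[X²] = 0.33·21.84 + 0.2·18 + 0.47·7.8616 = 14.5022.
Var(X) = E[X²] − (E[X])² = 14.5022 − 11.2332 = 3.26893.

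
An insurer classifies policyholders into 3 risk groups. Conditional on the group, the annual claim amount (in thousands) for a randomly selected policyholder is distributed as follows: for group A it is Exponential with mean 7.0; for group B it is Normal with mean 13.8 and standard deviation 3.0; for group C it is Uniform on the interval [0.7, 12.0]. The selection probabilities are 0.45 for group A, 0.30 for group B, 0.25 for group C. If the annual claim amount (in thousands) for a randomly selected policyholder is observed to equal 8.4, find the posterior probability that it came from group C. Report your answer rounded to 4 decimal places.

Likelihoods f(8.4 | ·): A: 0.0430277; B: 0.0263167; C: 0.0884956.
Posterior ∝ prior × likelihood. Numerator for C: 0.25·0.0884956 = 0.0221239.
Normalizing constant: 0.45·0.0430277 + 0.3·0.0263167 + 0.25·0.0884956 = 0.0493814.
P(C | observation) = 0.0221239 / 0.0493814 = 0.448021.

0.4480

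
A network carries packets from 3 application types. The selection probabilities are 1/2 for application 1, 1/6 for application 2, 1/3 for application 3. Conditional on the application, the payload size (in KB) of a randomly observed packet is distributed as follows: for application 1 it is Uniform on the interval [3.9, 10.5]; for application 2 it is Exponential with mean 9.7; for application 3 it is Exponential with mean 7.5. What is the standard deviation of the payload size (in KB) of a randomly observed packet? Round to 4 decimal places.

Per component, 1: μ=7.2, E[X²]=55.47; 2: μ=9.7, E[X²]=188.18; 3: μ=7.5, E[X²]=112.5.
E[X] = 0.5·7.2 + 0.166667·9.7 + 0.333333·7.5 = 7.71667.
E[X²] = 0.5·55.47 + 0.166667·188.18 + 0.333333·112.5 = 96.5983.
Var(X) = E[X²] − (E[X])² = 96.5983 − 59.5469 = 37.0514.
SD(X) = √37.0514 = 6.08699.

6.0870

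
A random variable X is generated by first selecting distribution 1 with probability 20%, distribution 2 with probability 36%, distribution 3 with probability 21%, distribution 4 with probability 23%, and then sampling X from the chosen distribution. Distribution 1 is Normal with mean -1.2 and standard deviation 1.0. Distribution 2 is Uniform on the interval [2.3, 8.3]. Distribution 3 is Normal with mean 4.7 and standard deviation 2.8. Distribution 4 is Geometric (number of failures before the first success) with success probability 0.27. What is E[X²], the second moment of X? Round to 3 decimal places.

For each component E[X²] = Var + (mean)², giving 1: 2.44; 2: 31.09; 3: 29.93; 4: 17.3237.
Overall E[X²] = 0.2·2.44 + 0.36·31.09 + 0.21·29.93 + 0.23·17.3237 = 21.9502.

21.950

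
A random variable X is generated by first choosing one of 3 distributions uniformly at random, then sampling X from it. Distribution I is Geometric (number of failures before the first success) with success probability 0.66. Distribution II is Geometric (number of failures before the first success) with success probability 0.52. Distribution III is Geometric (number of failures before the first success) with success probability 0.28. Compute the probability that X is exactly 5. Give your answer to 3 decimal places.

0.023

Conditional on each component, P(X = 5): I: 0.00299874; II: 0.0132498; III: 0.0541777.
By total probability, P(X = 5) = 0.333333·0.00299874 + 0.333333·0.0132498 + 0.333333·0.0541777 = 0.0234754.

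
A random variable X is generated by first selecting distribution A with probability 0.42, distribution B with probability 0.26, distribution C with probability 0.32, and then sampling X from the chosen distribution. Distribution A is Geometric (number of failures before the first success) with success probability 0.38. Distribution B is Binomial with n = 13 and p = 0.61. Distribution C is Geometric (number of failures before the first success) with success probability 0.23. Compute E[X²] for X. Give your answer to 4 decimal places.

28.3199

For each component E[X²] = Var + (mean)², giving A: 6.95568; B: 65.9776; C: 25.7637.
Overall E[X²] = 0.42·6.95568 + 0.26·65.9776 + 0.32·25.7637 = 28.3199.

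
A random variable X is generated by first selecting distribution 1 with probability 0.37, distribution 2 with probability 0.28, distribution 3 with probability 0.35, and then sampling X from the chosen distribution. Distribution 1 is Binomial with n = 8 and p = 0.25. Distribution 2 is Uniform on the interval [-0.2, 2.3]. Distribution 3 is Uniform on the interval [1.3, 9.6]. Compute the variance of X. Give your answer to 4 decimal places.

Per component, 1: μ=2, E[X²]=5.5; 2: μ=1.05, E[X²]=1.62333; 3: μ=5.45, E[X²]=35.4433.
E[X] = 0.37·2 + 0.28·1.05 + 0.35·5.45 = 2.9415.
E[X²] = 0.37·5.5 + 0.28·1.62333 + 0.35·35.4433 = 14.8947.
Var(X) = E[X²] − (E[X])² = 14.8947 − 8.65242 = 6.24228.

6.2423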